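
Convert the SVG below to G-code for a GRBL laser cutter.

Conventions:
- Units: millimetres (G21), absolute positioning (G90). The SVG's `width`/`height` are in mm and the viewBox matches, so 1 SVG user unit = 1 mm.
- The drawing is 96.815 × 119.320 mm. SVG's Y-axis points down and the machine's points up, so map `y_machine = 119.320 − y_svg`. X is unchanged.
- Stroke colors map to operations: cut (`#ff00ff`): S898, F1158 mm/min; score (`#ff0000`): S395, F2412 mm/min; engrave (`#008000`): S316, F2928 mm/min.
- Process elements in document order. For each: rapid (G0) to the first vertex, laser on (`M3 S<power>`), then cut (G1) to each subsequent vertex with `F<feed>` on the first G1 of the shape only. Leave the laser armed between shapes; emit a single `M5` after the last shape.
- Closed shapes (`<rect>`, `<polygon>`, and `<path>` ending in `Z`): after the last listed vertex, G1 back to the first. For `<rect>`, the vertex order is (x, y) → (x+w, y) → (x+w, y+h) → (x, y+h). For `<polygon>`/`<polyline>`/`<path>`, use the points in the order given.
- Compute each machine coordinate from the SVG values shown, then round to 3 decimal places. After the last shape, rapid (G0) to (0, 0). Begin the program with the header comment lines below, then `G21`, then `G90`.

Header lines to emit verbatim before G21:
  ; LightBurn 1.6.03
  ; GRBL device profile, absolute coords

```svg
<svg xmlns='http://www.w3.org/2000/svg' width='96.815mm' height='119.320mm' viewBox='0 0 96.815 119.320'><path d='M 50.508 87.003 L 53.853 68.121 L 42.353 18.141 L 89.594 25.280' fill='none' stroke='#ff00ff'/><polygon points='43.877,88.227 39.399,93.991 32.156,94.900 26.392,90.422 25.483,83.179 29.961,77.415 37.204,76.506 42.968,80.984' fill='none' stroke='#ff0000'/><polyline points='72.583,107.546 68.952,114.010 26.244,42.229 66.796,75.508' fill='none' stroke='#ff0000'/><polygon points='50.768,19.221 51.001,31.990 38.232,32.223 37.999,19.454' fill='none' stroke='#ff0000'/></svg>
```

1 u = 1 mm; y_m = 119.320 − y.

[1] `<path>` open polyline, #ff00ff→cut S898 F1158: (50.508,32.317) → (53.853,51.199) → (42.353,101.179) → (89.594,94.040)

[2] `<polygon>` regular polygon, #ff0000→score S395 F2412: (43.877,31.093) → (39.399,25.329) → (32.156,24.420) → (26.392,28.898) → (25.483,36.141) → (29.961,41.905) → (37.204,42.814) → (42.968,38.336) → (43.877,31.093) (closed)

[3] `<polyline>` open polyline, #ff0000→score S395 F2412: (72.583,11.774) → (68.952,5.310) → (26.244,77.091) → (66.796,43.812)

[4] `<polygon>` regular polygon, #ff0000→score S395 F2412: (50.768,100.099) → (51.001,87.330) → (38.232,87.097) → (37.999,99.866) → (50.768,100.099) (closed)

; LightBurn 1.6.03
; GRBL device profile, absolute coords
G21
G90
G0 X50.508 Y32.317
M3 S898
G1 X53.853 Y51.199 F1158
G1 X42.353 Y101.179
G1 X89.594 Y94.040
G0 X43.877 Y31.093
M3 S395
G1 X39.399 Y25.329 F2412
G1 X32.156 Y24.420
G1 X26.392 Y28.898
G1 X25.483 Y36.141
G1 X29.961 Y41.905
G1 X37.204 Y42.814
G1 X42.968 Y38.336
G1 X43.877 Y31.093
G0 X72.583 Y11.774
M3 S395
G1 X68.952 Y5.310 F2412
G1 X26.244 Y77.091
G1 X66.796 Y43.812
G0 X50.768 Y100.099
M3 S395
G1 X51.001 Y87.330 F2412
G1 X38.232 Y87.097
G1 X37.999 Y99.866
G1 X50.768 Y100.099
M5
G0 X0.000 Y0.000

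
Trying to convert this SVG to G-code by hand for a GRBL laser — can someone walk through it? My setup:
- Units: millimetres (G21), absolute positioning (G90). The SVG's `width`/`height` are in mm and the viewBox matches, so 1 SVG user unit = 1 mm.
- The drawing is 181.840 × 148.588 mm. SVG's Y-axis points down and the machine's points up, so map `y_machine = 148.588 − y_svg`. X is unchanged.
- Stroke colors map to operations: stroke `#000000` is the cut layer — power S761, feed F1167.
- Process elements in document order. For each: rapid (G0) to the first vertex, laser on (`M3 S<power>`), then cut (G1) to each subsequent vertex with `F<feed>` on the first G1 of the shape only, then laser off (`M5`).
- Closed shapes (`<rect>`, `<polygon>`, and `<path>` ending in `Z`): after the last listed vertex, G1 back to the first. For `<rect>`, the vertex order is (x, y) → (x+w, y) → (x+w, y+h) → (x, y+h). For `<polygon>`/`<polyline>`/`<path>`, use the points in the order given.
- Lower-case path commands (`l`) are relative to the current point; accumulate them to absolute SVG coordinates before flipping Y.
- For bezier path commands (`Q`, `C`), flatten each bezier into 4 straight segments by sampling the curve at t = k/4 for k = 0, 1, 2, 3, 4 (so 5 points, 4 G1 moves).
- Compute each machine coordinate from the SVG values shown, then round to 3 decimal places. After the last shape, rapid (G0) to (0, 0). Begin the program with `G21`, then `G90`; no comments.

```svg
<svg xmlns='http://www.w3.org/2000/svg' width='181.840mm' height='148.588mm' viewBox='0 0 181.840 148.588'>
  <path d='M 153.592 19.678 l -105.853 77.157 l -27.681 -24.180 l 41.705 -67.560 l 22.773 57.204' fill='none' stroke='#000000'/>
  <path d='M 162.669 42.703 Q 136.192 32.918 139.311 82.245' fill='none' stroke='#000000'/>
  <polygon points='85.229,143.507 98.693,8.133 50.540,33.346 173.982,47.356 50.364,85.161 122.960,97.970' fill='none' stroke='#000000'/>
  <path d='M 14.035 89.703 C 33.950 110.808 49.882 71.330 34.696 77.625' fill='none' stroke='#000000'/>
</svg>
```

G21
G90
G0 X153.592 Y128.910
M3 S761
G1 X47.739 Y51.753 F1167
G1 X20.058 Y75.933
G1 X61.763 Y143.493
G1 X84.536 Y86.289
M5
G0 X162.669 Y105.885
M3 S761
G1 X151.280 Y107.083 F1167
G1 X143.591 Y100.892
G1 X139.601 Y87.312
G1 X139.311 Y66.343
M5
G0 X85.229 Y5.081
M3 S761
G1 X98.693 Y140.455 F1167
G1 X50.540 Y115.242
G1 X173.982 Y101.232
G1 X50.364 Y63.427
G1 X122.960 Y50.618
G1 X85.229 Y5.081
M5
G0 X14.035 Y58.885
M3 S761
G1 X27.800 Y52.754 F1167
G1 X37.528 Y59.370
G1 X40.675 Y68.764
G1 X34.696 Y70.963
M5
G0 X0.000 Y0.000

viewBox `0 0 181.840 148.588` with mm width/height → 1 unit = 1 mm. Flip: y_m = 148.588 − y_svg.

**Shape 1** — `<path>` open polyline, stroke `#000000` → cut (S761, F1167). Machine vertices: (153.592,128.910) → (47.739,51.753) → (20.058,75.933) → (61.763,143.493) → (84.536,86.289). Open path.

**Shape 2** — `<path>` quadratic bezier, stroke `#000000` → cut (S761, F1167). Control points (SVG): P0=(162.669,42.703), P1=(136.192,32.918), P2=(139.311,82.245); sampled at t=k/4. Machine vertices: (162.669,105.885) → (151.280,107.083) → (143.591,100.892) → (139.601,87.312) → (139.311,66.343). Open path.

**Shape 3** — `<polygon>` closed polygon, stroke `#000000` → cut (S761, F1167). Machine vertices: (85.229,5.081) → (98.693,140.455) → (50.540,115.242) → (173.982,101.232) → (50.364,63.427) → (122.960,50.618) → (85.229,5.081). Closed: final G1 returns to the first vertex.

**Shape 4** — `<path>` cubic bezier, stroke `#000000` → cut (S761, F1167). Control points (SVG): P0=(14.035,89.703), P1=(33.950,110.808), P2=(49.882,71.330), P3=(34.696,77.625); sampled at t=k/4. Machine vertices: (14.035,58.885) → (27.800,52.754) → (37.528,59.370) → (40.675,68.764) → (34.696,70.963). Open path.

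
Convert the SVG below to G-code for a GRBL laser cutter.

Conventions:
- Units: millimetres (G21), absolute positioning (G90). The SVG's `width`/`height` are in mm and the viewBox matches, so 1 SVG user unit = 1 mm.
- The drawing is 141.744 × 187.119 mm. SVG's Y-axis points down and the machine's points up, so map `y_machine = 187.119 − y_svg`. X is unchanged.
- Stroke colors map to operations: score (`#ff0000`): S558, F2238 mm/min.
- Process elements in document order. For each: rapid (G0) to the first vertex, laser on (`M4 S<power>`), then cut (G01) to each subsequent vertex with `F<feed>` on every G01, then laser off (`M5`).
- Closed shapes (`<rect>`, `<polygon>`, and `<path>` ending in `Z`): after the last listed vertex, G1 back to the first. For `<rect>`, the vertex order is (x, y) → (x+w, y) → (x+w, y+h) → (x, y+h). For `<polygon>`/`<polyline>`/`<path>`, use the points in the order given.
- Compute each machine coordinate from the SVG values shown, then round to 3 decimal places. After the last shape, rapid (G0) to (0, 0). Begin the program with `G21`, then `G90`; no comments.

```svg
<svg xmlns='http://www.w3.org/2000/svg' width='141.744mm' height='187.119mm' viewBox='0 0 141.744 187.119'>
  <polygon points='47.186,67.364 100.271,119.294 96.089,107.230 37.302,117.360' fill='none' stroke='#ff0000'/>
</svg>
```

G21
G90
G0 X47.186 Y119.755
M4 S558
G01 X100.271 Y67.825 F2238
G01 X96.089 Y79.889 F2238
G01 X37.302 Y69.759 F2238
G01 X47.186 Y119.755 F2238
M5
G0 X0.000 Y0.000

1 u = 1 mm; y_m = 187.119 − y.

[1] `<polygon>` closed polygon, #ff0000→score S558 F2238: (47.186,119.755) → (100.271,67.825) → (96.089,79.889) → (37.302,69.759) → (47.186,119.755) (closed)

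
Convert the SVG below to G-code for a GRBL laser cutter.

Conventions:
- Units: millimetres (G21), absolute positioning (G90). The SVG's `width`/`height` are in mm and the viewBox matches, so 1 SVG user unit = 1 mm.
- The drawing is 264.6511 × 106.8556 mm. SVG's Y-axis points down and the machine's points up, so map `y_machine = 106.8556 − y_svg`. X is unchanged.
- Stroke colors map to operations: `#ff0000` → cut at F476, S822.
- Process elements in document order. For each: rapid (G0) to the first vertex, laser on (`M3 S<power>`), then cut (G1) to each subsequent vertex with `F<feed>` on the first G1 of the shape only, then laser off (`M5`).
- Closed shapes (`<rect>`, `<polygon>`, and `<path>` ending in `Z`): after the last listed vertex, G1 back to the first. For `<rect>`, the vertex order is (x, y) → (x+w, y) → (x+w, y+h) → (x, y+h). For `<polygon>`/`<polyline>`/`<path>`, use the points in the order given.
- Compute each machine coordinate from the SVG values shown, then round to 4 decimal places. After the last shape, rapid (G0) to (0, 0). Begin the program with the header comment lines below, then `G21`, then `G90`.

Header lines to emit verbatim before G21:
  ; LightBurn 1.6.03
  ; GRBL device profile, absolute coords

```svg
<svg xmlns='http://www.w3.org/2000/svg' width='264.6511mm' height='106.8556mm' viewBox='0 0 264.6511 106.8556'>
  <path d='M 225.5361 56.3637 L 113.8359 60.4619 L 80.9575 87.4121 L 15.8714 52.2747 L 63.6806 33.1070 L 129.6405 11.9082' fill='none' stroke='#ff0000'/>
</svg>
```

Since the viewBox matches the mm dimensions, user units are millimetres directly. The only transform is the Y-flip y_m = 106.8556 − y_svg.

Shape 1 is a open polyline drawn with `<path>`. Its stroke #ff0000 means cut at S822, F476. After flipping Y the toolpath is (225.5361,50.4919) → (113.8359,46.3937) → (80.9575,19.4435) → (15.8714,54.5809) → (63.6806,73.7486) → (129.6405,94.9474).

; LightBurn 1.6.03
; GRBL device profile, absolute coords
G21
G90
G0 X225.5361 Y50.4919
M3 S822
G1 X113.8359 Y46.3937 F476
G1 X80.9575 Y19.4435
G1 X15.8714 Y54.5809
G1 X63.6806 Y73.7486
G1 X129.6405 Y94.9474
M5
G0 X0.0000 Y0.0000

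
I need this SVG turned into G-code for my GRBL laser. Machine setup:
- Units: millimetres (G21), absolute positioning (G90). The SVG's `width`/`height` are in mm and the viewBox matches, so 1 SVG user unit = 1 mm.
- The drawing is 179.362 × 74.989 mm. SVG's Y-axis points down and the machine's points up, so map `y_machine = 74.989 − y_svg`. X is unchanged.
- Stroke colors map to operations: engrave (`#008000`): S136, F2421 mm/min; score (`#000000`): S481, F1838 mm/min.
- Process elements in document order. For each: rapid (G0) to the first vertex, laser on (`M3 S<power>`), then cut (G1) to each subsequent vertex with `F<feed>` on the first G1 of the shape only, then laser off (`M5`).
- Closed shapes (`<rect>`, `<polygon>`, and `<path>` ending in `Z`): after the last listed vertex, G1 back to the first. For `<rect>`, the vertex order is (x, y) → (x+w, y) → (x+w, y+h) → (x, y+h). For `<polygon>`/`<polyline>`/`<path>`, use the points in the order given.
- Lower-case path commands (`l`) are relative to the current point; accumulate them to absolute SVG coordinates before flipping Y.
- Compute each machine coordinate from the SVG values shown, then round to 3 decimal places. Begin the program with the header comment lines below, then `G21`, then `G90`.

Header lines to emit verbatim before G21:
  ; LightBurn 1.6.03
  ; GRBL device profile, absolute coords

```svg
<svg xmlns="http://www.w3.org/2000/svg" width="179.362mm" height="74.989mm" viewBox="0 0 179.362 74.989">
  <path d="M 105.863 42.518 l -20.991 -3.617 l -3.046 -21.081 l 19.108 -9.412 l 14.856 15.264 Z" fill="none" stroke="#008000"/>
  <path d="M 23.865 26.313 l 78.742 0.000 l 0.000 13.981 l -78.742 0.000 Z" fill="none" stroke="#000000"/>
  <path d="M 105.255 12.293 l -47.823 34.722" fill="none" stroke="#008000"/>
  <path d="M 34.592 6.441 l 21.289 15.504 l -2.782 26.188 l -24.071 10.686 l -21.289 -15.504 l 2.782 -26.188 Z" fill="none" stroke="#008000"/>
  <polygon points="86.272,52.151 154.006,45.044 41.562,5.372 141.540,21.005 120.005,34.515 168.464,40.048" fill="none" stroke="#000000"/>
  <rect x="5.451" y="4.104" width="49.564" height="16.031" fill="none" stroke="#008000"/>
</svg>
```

; LightBurn 1.6.03
; GRBL device profile, absolute coords
G21
G90
G0 X105.863 Y32.471
M3 S136
G1 X84.872 Y36.088 F2421
G1 X81.826 Y57.169
G1 X100.934 Y66.581
G1 X115.790 Y51.317
G1 X105.863 Y32.471
M5
G0 X23.865 Y48.676
M3 S481
G1 X102.607 Y48.676 F1838
G1 X102.607 Y34.695
G1 X23.865 Y34.695
G1 X23.865 Y48.676
M5
G0 X105.255 Y62.696
M3 S136
G1 X57.432 Y27.974 F2421
M5
G0 X34.592 Y68.548
M3 S136
G1 X55.881 Y53.044 F2421
G1 X53.099 Y26.856
G1 X29.028 Y16.170
G1 X7.739 Y31.674
G1 X10.521 Y57.862
G1 X34.592 Y68.548
M5
G0 X86.272 Y22.838
M3 S481
G1 X154.006 Y29.945 F1838
G1 X41.562 Y69.617
G1 X141.540 Y53.984
G1 X120.005 Y40.474
G1 X168.464 Y34.941
G1 X86.272 Y22.838
M5
G0 X5.451 Y70.885
M3 S136
G1 X55.015 Y70.885 F2421
G1 X55.015 Y54.854
G1 X5.451 Y54.854
G1 X5.451 Y70.885
M5

1 u = 1 mm; y_m = 74.989 − y.

[1] `<path>` regular polygon, #008000→engrave S136 F2421: (105.863,32.471) → (84.872,36.088) → (81.826,57.169) → (100.934,66.581) → (115.790,51.317) → (105.863,32.471) (closed)

[2] `<path>` rectangle, #000000→score S481 F1838: (23.865,48.676) → (102.607,48.676) → (102.607,34.695) → (23.865,34.695) → (23.865,48.676) (closed)

[3] `<path>` line segment, #008000→engrave S136 F2421: (105.255,62.696) → (57.432,27.974)

[4] `<path>` regular polygon, #008000→engrave S136 F2421: (34.592,68.548) → (55.881,53.044) → (53.099,26.856) → (29.028,16.170) → (7.739,31.674) → (10.521,57.862) → (34.592,68.548) (closed)

[5] `<polygon>` closed polygon, #000000→score S481 F1838: (86.272,22.838) → (154.006,29.945) → (41.562,69.617) → (141.540,53.984) → (120.005,40.474) → (168.464,34.941) → (86.272,22.838) (closed)

[6] `<rect>` rectangle, #008000→engrave S136 F2421: (5.451,70.885) → (55.015,70.885) → (55.015,54.854) → (5.451,54.854) → (5.451,70.885) (closed)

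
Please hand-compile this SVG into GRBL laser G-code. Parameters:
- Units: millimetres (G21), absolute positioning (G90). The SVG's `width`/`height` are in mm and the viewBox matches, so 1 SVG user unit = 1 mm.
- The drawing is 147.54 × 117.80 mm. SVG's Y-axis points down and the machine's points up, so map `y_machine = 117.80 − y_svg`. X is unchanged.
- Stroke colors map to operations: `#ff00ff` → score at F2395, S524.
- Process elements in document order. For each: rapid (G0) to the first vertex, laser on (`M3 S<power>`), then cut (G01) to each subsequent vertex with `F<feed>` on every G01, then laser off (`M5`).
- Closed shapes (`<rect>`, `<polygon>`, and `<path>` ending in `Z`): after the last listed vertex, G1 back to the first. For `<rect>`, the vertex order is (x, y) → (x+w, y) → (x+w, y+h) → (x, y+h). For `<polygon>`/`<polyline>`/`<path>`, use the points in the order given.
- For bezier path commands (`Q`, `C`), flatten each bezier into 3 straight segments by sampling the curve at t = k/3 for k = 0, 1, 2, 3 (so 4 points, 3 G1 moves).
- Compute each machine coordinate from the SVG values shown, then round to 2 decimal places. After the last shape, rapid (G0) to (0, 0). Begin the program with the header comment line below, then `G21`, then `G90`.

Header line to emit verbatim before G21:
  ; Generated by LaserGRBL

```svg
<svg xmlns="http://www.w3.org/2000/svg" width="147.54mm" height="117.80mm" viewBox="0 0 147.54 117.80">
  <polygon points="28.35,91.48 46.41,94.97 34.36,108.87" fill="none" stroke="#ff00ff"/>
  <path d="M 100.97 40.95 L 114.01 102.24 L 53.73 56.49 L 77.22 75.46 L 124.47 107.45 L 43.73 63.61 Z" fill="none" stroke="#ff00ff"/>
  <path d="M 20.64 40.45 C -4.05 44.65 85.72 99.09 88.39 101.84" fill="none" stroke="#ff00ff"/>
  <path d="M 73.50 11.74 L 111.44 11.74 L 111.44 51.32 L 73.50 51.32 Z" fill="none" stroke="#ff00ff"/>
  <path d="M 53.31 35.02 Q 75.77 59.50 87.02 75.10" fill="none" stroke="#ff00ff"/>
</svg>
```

; Generated by LaserGRBL
G21
G90
G0 X28.35 Y26.32
M3 S524
G01 X46.41 Y22.83 F2395
G01 X34.36 Y8.93 F2395
G01 X28.35 Y26.32 F2395
M5
G0 X100.97 Y76.85
M3 S524
G01 X114.01 Y15.56 F2395
G01 X53.73 Y61.31 F2395
G01 X77.22 Y42.34 F2395
G01 X124.47 Y10.35 F2395
G01 X43.73 Y54.19 F2395
G01 X100.97 Y76.85 F2395
M5
G0 X20.64 Y77.35
M3 S524
G01 X26.64 Y60.18 F2395
G01 X64.15 Y32.16 F2395
G01 X88.39 Y15.96 F2395
M5
G0 X73.50 Y106.06
M3 S524
G01 X111.44 Y106.06 F2395
G01 X111.44 Y66.48 F2395
G01 X73.50 Y66.48 F2395
G01 X73.50 Y106.06 F2395
M5
G0 X53.31 Y82.78
M3 S524
G01 X67.04 Y67.45 F2395
G01 X78.27 Y54.09 F2395
G01 X87.02 Y42.70 F2395
M5
G0 X0.00 Y0.00

1 u = 1 mm; y_m = 117.80 − y.

[1] `<polygon>` regular polygon, #ff00ff→score S524 F2395: (28.35,26.32) → (46.41,22.83) → (34.36,8.93) → (28.35,26.32) (closed)

[2] `<path>` closed polygon, #ff00ff→score S524 F2395: (100.97,76.85) → (114.01,15.56) → (53.73,61.31) → (77.22,42.34) → (124.47,10.35) → (43.73,54.19) → (100.97,76.85) (closed)

[3] `<path>` cubic bezier, #ff00ff→score S524 F2395: (20.64,77.35) → (26.64,60.18) → (64.15,32.16) → (88.39,15.96)

[4] `<path>` rectangle, #ff00ff→score S524 F2395: (73.50,106.06) → (111.44,106.06) → (111.44,66.48) → (73.50,66.48) → (73.50,106.06) (closed)

[5] `<path>` quadratic bezier, #ff00ff→score S524 F2395: (53.31,82.78) → (67.04,67.45) → (78.27,54.09) → (87.02,42.70)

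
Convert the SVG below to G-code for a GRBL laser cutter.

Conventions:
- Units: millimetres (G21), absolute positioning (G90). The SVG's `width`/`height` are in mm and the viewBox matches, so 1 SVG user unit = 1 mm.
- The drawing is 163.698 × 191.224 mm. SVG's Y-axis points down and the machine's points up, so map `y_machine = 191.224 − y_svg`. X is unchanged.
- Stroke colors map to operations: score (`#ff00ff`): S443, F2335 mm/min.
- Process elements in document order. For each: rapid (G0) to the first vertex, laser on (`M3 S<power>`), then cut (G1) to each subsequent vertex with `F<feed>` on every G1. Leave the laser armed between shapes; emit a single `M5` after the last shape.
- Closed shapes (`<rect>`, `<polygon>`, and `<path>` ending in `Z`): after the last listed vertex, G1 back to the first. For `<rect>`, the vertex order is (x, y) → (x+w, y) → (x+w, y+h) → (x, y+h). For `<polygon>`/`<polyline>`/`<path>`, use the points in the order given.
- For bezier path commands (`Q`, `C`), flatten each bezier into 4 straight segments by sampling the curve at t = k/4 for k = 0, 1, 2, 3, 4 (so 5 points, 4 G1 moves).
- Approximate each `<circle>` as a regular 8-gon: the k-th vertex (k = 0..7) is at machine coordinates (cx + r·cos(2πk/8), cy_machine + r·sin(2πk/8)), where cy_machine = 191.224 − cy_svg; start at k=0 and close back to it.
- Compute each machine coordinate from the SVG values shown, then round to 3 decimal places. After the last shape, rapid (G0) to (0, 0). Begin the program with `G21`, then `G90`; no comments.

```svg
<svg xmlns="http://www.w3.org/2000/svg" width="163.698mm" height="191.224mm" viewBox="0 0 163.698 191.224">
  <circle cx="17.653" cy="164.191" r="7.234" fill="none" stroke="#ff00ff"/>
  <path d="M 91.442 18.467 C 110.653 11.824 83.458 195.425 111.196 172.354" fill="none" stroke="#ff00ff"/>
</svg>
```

1 u = 1 mm; y_m = 191.224 − y.

[1] `<circle>` circle, #ff00ff→score S443 F2335: (24.887,27.033) → (22.768,32.148) → (17.653,34.267) → (12.538,32.148) → (10.419,27.033) → (12.538,21.918) → (17.653,19.799) → (22.768,21.918) → (24.887,27.033) (closed)

[2] `<path>` cubic bezier, #ff00ff→score S443 F2335: (91.442,172.757) → (98.733,148.270) → (98.121,89.653) → (99.109,34.116) → (111.196,18.870)

G21
G90
G0 X24.887 Y27.033
M3 S443
G1 X22.768 Y32.148 F2335
G1 X17.653 Y34.267 F2335
G1 X12.538 Y32.148 F2335
G1 X10.419 Y27.033 F2335
G1 X12.538 Y21.918 F2335
G1 X17.653 Y19.799 F2335
G1 X22.768 Y21.918 F2335
G1 X24.887 Y27.033 F2335
G0 X91.442 Y172.757
M3 S443
G1 X98.733 Y148.270 F2335
G1 X98.121 Y89.653 F2335
G1 X99.109 Y34.116 F2335
G1 X111.196 Y18.870 F2335
M5
G0 X0.000 Y0.000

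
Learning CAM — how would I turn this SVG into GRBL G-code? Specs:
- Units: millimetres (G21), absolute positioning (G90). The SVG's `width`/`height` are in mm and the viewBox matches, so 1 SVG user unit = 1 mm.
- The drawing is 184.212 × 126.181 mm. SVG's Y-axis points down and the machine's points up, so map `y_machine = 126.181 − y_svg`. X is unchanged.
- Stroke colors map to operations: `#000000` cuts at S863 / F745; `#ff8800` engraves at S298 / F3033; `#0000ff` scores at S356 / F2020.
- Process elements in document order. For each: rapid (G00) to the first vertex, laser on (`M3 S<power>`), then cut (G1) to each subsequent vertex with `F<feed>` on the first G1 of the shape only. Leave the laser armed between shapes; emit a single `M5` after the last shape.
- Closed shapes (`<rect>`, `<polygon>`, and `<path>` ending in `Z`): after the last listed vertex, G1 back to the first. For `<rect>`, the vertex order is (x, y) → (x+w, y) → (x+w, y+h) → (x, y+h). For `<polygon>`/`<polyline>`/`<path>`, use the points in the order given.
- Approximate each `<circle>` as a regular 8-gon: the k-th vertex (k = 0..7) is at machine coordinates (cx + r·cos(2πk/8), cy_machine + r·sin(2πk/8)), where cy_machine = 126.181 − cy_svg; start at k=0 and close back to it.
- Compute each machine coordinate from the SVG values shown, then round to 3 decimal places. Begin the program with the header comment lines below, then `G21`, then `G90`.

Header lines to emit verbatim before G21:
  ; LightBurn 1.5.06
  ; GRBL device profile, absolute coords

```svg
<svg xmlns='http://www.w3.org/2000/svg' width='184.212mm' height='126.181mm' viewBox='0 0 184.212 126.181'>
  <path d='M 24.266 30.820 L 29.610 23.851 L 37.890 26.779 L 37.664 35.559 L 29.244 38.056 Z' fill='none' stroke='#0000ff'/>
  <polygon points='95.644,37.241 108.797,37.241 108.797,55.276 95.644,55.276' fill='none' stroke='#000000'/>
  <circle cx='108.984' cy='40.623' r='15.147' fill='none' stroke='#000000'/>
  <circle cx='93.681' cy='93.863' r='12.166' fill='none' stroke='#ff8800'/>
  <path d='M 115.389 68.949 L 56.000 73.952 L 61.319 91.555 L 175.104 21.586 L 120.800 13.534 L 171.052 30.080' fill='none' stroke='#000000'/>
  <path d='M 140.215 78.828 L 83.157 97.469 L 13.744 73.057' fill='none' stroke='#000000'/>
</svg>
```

Since the viewBox matches the mm dimensions, user units are millimetres directly. The only transform is the Y-flip y_m = 126.181 − y_svg.

Shape 1 is a regular polygon drawn with `<path>`. Its stroke #0000ff means score at S356, F2020. After flipping Y the toolpath is (24.266,95.361) → (29.610,102.330) → (37.890,99.402) → (37.664,90.622) → (29.244,88.125) → (24.266,95.361), returning to the start.

Shape 2 is a rectangle drawn with `<polygon>`. Its stroke #000000 means cut at S863, F745. After flipping Y the toolpath is (95.644,88.940) → (108.797,88.940) → (108.797,70.905) → (95.644,70.905) → (95.644,88.940), returning to the start.

Shape 3 is a circle drawn with `<circle>`. Its stroke #000000 means cut at S863, F745. After flipping Y the toolpath is (124.131,85.558) → (119.695,96.269) → (108.984,100.705) → (98.273,96.269) → (93.837,85.558) → (98.273,74.847) → (108.984,70.411) → (119.695,74.847) → (124.131,85.558), returning to the start.

Shape 4 is a circle drawn with `<circle>`. Its stroke #ff8800 means engrave at S298, F3033. After flipping Y the toolpath is (105.847,32.318) → (102.284,40.921) → (93.681,44.484) → (85.078,40.921) → (81.515,32.318) → (85.078,23.715) → (93.681,20.152) → (102.284,23.715) → (105.847,32.318), returning to the start.

Shape 5 is a open polyline drawn with `<path>`. Its stroke #000000 means cut at S863, F745. After flipping Y the toolpath is (115.389,57.232) → (56.000,52.229) → (61.319,34.626) → (175.104,104.595) → (120.800,112.647) → (171.052,96.101).

Shape 6 is a open polyline drawn with `<path>`. Its stroke #000000 means cut at S863, F745. After flipping Y the toolpath is (140.215,47.353) → (83.157,28.712) → (13.744,53.124).

; LightBurn 1.5.06
; GRBL device profile, absolute coords
G21
G90
G00 X24.266 Y95.361
M3 S356
G1 X29.610 Y102.330 F2020
G1 X37.890 Y99.402
G1 X37.664 Y90.622
G1 X29.244 Y88.125
G1 X24.266 Y95.361
G00 X95.644 Y88.940
M3 S863
G1 X108.797 Y88.940 F745
G1 X108.797 Y70.905
G1 X95.644 Y70.905
G1 X95.644 Y88.940
G00 X124.131 Y85.558
M3 S863
G1 X119.695 Y96.269 F745
G1 X108.984 Y100.705
G1 X98.273 Y96.269
G1 X93.837 Y85.558
G1 X98.273 Y74.847
G1 X108.984 Y70.411
G1 X119.695 Y74.847
G1 X124.131 Y85.558
G00 X105.847 Y32.318
M3 S298
G1 X102.284 Y40.921 F3033
G1 X93.681 Y44.484
G1 X85.078 Y40.921
G1 X81.515 Y32.318
G1 X85.078 Y23.715
G1 X93.681 Y20.152
G1 X102.284 Y23.715
G1 X105.847 Y32.318
G00 X115.389 Y57.232
M3 S863
G1 X56.000 Y52.229 F745
G1 X61.319 Y34.626
G1 X175.104 Y104.595
G1 X120.800 Y112.647
G1 X171.052 Y96.101
G00 X140.215 Y47.353
M3 S863
G1 X83.157 Y28.712 F745
G1 X13.744 Y53.124
M5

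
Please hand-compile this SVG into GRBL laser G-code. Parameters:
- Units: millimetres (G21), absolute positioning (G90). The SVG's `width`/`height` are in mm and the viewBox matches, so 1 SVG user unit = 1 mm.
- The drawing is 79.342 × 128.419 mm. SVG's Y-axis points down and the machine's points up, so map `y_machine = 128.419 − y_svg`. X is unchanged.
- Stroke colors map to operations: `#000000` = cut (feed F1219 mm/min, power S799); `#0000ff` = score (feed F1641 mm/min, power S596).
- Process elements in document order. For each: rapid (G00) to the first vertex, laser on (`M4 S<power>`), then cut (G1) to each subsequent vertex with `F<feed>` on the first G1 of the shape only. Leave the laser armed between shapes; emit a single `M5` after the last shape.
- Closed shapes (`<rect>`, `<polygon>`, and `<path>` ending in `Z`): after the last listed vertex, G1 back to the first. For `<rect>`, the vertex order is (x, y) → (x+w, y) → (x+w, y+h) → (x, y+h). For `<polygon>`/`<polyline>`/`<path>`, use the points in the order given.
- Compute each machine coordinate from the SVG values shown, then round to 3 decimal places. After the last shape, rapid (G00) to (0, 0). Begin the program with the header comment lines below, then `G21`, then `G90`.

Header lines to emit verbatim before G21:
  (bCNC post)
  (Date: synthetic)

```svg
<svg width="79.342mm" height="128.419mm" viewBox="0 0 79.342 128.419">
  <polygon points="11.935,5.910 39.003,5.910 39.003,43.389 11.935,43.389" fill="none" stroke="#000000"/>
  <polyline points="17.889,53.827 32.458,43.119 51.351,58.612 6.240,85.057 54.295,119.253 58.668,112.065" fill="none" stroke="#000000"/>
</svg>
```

(bCNC post)
(Date: synthetic)
G21
G90
G00 X11.935 Y122.509
M4 S799
G1 X39.003 Y122.509 F1219
G1 X39.003 Y85.030
G1 X11.935 Y85.030
G1 X11.935 Y122.509
G00 X17.889 Y74.592
M4 S799
G1 X32.458 Y85.300 F1219
G1 X51.351 Y69.807
G1 X6.240 Y43.362
G1 X54.295 Y9.166
G1 X58.668 Y16.354
M5
G00 X0.000 Y0.000

viewBox `0 0 79.342 128.419` with mm width/height → 1 unit = 1 mm. Flip: y_m = 128.419 − y_svg.

**Shape 1** — `<polygon>` rectangle, stroke `#000000` → cut (S799, F1219). Machine vertices: (11.935,122.509) → (39.003,122.509) → (39.003,85.030) → (11.935,85.030) → (11.935,122.509). Closed: final G1 returns to the first vertex.

**Shape 2** — `<polyline>` open polyline, stroke `#000000` → cut (S799, F1219). Machine vertices: (17.889,74.592) → (32.458,85.300) → (51.351,69.807) → (6.240,43.362) → (54.295,9.166) → (58.668,16.354). Open path.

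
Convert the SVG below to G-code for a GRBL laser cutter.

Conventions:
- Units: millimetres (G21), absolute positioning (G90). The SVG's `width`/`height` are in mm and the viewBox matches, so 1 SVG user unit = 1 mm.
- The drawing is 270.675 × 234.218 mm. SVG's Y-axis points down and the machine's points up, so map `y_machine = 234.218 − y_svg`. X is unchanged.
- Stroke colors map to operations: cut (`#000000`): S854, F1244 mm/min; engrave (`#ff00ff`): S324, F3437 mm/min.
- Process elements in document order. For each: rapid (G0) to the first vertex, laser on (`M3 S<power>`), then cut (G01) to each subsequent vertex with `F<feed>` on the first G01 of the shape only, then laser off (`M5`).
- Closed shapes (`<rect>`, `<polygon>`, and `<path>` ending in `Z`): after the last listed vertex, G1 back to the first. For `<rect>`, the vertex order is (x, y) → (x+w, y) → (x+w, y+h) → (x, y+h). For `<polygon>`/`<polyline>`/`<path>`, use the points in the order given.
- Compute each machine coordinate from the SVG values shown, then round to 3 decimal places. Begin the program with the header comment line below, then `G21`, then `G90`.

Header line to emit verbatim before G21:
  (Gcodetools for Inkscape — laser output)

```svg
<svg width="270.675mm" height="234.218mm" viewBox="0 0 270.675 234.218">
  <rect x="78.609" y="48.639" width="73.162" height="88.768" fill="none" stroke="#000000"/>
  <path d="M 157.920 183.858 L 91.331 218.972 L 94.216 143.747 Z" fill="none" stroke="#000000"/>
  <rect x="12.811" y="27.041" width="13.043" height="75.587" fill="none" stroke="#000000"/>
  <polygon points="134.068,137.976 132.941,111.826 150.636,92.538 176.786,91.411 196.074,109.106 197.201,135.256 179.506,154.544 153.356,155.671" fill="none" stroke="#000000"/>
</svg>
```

(Gcodetools for Inkscape — laser output)
G21
G90
G0 X78.609 Y185.579
M3 S854
G01 X151.771 Y185.579 F1244
G01 X151.771 Y96.811
G01 X78.609 Y96.811
G01 X78.609 Y185.579
M5
G0 X157.920 Y50.360
M3 S854
G01 X91.331 Y15.246 F1244
G01 X94.216 Y90.471
G01 X157.920 Y50.360
M5
G0 X12.811 Y207.177
M3 S854
G01 X25.854 Y207.177 F1244
G01 X25.854 Y131.590
G01 X12.811 Y131.590
G01 X12.811 Y207.177
M5
G0 X134.068 Y96.242
M3 S854
G01 X132.941 Y122.392 F1244
G01 X150.636 Y141.680
G01 X176.786 Y142.807
G01 X196.074 Y125.112
G01 X197.201 Y98.962
G01 X179.506 Y79.674
G01 X153.356 Y78.547
G01 X134.068 Y96.242
M5

viewBox `0 0 270.675 234.218` with mm width/height → 1 unit = 1 mm. Flip: y_m = 234.218 − y_svg.

**Shape 1** — `<rect>` rectangle, stroke `#000000` → cut (S854, F1244). Machine vertices: (78.609,185.579) → (151.771,185.579) → (151.771,96.811) → (78.609,96.811) → (78.609,185.579). Closed: final G1 returns to the first vertex.

**Shape 2** — `<path>` regular polygon, stroke `#000000` → cut (S854, F1244). Machine vertices: (157.920,50.360) → (91.331,15.246) → (94.216,90.471) → (157.920,50.360). Closed: final G1 returns to the first vertex.

**Shape 3** — `<rect>` rectangle, stroke `#000000` → cut (S854, F1244). Machine vertices: (12.811,207.177) → (25.854,207.177) → (25.854,131.590) → (12.811,131.590) → (12.811,207.177). Closed: final G1 returns to the first vertex.

**Shape 4** — `<polygon>` regular polygon, stroke `#000000` → cut (S854, F1244). Machine vertices: (134.068,96.242) → (132.941,122.392) → (150.636,141.680) → (176.786,142.807) → (196.074,125.112) → (197.201,98.962) → (179.506,79.674) → (153.356,78.547) → (134.068,96.242). Closed: final G1 returns to the first vertex.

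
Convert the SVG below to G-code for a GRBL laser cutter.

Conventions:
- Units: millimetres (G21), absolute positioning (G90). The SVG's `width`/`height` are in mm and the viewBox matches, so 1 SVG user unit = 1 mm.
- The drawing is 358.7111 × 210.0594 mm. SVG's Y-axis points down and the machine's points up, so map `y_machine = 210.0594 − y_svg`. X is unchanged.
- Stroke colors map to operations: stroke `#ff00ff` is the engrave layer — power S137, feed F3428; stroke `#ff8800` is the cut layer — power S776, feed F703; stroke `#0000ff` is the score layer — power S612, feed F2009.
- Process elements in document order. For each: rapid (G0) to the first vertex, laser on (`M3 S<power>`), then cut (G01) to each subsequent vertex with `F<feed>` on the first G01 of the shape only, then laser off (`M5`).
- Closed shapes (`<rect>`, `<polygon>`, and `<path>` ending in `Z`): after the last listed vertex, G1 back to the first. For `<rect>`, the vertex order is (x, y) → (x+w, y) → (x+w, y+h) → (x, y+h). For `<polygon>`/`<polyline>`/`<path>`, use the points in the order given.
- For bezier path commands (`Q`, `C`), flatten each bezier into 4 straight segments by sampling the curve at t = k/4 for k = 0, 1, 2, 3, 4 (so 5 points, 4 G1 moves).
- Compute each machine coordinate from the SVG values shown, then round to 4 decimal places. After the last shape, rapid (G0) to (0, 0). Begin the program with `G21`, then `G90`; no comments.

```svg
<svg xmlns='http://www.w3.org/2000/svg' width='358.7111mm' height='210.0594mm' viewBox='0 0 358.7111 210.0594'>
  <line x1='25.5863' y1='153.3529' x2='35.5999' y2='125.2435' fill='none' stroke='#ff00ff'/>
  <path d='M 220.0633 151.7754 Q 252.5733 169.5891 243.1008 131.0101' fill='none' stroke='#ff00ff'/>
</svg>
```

G21
G90
G0 X25.5863 Y56.7065
M3 S137
G01 X35.5999 Y84.8159 F3428
M5
G0 X220.0633 Y58.2840
M3 S137
G01 X233.6944 Y52.9017 F3428
G01 X242.0777 Y54.5685
G01 X245.2131 Y63.2843
G01 X243.1008 Y79.0493
M5
G0 X0.0000 Y0.0000

1 u = 1 mm; y_m = 210.0594 − y.

[1] `<line>` line segment, #ff00ff→engrave S137 F3428: (25.5863,56.7065) → (35.5999,84.8159)

[2] `<path>` quadratic bezier, #ff00ff→engrave S137 F3428: (220.0633,58.2840) → (233.6944,52.9017) → (242.0777,54.5685) → (245.2131,63.2843) → (243.1008,79.0493)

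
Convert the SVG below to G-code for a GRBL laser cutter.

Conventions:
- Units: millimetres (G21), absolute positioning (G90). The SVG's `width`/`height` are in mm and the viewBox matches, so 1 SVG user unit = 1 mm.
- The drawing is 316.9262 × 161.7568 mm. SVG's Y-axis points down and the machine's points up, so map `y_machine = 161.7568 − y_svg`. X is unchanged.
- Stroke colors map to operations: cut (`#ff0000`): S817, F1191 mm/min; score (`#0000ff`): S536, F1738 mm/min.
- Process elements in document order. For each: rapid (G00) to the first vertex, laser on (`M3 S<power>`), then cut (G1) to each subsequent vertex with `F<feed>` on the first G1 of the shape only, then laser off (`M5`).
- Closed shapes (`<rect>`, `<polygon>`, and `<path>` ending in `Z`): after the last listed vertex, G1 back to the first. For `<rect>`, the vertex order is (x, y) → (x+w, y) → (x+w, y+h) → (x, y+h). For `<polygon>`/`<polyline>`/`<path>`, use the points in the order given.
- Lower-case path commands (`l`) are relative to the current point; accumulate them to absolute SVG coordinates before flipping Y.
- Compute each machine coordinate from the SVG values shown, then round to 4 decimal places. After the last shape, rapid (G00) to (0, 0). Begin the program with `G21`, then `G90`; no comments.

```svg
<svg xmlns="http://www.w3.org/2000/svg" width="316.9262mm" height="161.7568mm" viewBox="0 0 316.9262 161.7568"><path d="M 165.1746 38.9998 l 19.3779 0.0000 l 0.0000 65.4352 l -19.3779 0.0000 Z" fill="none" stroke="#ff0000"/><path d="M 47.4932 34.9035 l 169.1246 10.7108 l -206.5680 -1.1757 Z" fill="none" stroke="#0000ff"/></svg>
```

G21
G90
G00 X165.1746 Y122.7570
M3 S817
G1 X184.5525 Y122.7570 F1191
G1 X184.5525 Y57.3218
G1 X165.1746 Y57.3218
G1 X165.1746 Y122.7570
M5
G00 X47.4932 Y126.8533
M3 S536
G1 X216.6178 Y116.1425 F1738
G1 X10.0498 Y117.3182
G1 X47.4932 Y126.8533
M5
G00 X0.0000 Y0.0000

1 u = 1 mm; y_m = 161.7568 − y.

[1] `<path>` rectangle, #ff0000→cut S817 F1191: (165.1746,122.7570) → (184.5525,122.7570) → (184.5525,57.3218) → (165.1746,57.3218) → (165.1746,122.7570) (closed)

[2] `<path>` closed polygon, #0000ff→score S536 F1738: (47.4932,126.8533) → (216.6178,116.1425) → (10.0498,117.3182) → (47.4932,126.8533) (closed)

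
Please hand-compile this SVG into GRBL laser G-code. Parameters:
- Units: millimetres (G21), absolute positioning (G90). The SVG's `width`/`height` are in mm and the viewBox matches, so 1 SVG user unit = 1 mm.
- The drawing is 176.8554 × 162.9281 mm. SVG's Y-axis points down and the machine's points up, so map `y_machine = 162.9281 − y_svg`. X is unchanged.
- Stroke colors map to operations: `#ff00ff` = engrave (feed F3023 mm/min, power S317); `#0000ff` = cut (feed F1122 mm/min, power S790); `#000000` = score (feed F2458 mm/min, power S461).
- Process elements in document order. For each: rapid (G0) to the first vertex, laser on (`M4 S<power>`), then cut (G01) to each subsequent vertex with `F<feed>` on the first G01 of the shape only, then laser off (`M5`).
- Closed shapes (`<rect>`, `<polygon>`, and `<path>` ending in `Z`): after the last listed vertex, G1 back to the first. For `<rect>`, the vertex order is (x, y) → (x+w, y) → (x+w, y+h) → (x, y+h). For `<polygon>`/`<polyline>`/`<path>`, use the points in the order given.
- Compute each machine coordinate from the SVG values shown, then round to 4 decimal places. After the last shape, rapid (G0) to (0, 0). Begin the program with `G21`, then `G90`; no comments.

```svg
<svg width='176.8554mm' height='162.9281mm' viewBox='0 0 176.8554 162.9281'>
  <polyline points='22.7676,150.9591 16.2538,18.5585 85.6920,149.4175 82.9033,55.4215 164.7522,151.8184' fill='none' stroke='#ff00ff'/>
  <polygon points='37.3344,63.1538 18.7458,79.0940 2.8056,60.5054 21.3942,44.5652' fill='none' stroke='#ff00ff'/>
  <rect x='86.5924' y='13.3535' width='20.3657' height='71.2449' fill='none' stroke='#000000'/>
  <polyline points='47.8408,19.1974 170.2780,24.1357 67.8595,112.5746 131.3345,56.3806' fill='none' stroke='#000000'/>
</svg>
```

Since the viewBox matches the mm dimensions, user units are millimetres directly. The only transform is the Y-flip y_m = 162.9281 − y_svg.

Shape 1 is a open polyline drawn with `<polyline>`. Its stroke #ff00ff means engrave at S317, F3023. After flipping Y the toolpath is (22.7676,11.9690) → (16.2538,144.3696) → (85.6920,13.5106) → (82.9033,107.5066) → (164.7522,11.1097).

Shape 2 is a regular polygon drawn with `<polygon>`. Its stroke #ff00ff means engrave at S317, F3023. After flipping Y the toolpath is (37.3344,99.7743) → (18.7458,83.8341) → (2.8056,102.4227) → (21.3942,118.3629) → (37.3344,99.7743), returning to the start.

Shape 3 is a rectangle drawn with `<rect>`. Its stroke #000000 means score at S461, F2458. After flipping Y the toolpath is (86.5924,149.5746) → (106.9581,149.5746) → (106.9581,78.3297) → (86.5924,78.3297) → (86.5924,149.5746), returning to the start.

Shape 4 is a open polyline drawn with `<polyline>`. Its stroke #000000 means score at S461, F2458. After flipping Y the toolpath is (47.8408,143.7307) → (170.2780,138.7924) → (67.8595,50.3535) → (131.3345,106.5475).

G21
G90
G0 X22.7676 Y11.9690
M4 S317
G01 X16.2538 Y144.3696 F3023
G01 X85.6920 Y13.5106
G01 X82.9033 Y107.5066
G01 X164.7522 Y11.1097
M5
G0 X37.3344 Y99.7743
M4 S317
G01 X18.7458 Y83.8341 F3023
G01 X2.8056 Y102.4227
G01 X21.3942 Y118.3629
G01 X37.3344 Y99.7743
M5
G0 X86.5924 Y149.5746
M4 S461
G01 X106.9581 Y149.5746 F2458
G01 X106.9581 Y78.3297
G01 X86.5924 Y78.3297
G01 X86.5924 Y149.5746
M5
G0 X47.8408 Y143.7307
M4 S461
G01 X170.2780 Y138.7924 F2458
G01 X67.8595 Y50.3535
G01 X131.3345 Y106.5475
M5
G0 X0.0000 Y0.0000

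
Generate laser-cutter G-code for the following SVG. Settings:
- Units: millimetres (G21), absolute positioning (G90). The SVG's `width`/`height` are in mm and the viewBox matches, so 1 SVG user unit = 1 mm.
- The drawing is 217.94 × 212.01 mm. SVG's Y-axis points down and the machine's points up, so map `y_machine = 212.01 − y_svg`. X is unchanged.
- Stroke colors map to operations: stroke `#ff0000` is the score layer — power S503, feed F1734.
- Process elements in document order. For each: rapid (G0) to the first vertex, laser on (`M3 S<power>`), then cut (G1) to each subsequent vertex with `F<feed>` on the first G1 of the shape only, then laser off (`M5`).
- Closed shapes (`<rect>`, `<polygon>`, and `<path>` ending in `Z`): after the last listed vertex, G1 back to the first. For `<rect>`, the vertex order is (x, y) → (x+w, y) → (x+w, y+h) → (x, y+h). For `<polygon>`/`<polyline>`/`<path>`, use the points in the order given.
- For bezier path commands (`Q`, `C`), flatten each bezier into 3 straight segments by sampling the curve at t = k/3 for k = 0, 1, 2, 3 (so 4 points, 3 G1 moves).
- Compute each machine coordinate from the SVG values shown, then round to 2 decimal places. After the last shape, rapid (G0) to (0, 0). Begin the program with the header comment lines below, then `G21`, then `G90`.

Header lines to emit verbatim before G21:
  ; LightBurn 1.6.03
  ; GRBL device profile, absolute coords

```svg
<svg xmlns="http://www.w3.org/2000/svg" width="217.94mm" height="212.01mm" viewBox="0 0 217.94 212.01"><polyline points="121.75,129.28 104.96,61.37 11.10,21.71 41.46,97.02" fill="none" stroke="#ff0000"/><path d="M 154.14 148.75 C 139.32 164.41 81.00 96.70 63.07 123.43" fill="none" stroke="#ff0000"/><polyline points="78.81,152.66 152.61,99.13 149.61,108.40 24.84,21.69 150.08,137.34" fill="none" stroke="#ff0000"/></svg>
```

viewBox `0 0 217.94 212.01` with mm width/height → 1 unit = 1 mm. Flip: y_m = 212.01 − y_svg.

**Shape 1** — `<polyline>` open polyline, stroke `#ff0000` → score (S503, F1734). Machine vertices: (121.75,82.73) → (104.96,150.64) → (11.10,190.30) → (41.46,114.99). Open path.

**Shape 2** — `<path>` cubic bezier, stroke `#ff0000` → score (S503, F1734). Control points (SVG): P0=(154.14,148.75), P1=(139.32,164.41), P2=(81.00,96.70), P3=(63.07,123.43); sampled at t=k/3. Machine vertices: (154.14,63.26) → (127.93,68.80) → (91.36,90.42) → (63.07,88.58). Open path.

**Shape 3** — `<polyline>` open polyline, stroke `#ff0000` → score (S503, F1734). Machine vertices: (78.81,59.35) → (152.61,112.88) → (149.61,103.61) → (24.84,190.32) → (150.08,74.67). Open path.

; LightBurn 1.6.03
; GRBL device profile, absolute coords
G21
G90
G0 X121.75 Y82.73
M3 S503
G1 X104.96 Y150.64 F1734
G1 X11.10 Y190.30
G1 X41.46 Y114.99
M5
G0 X154.14 Y63.26
M3 S503
G1 X127.93 Y68.80 F1734
G1 X91.36 Y90.42
G1 X63.07 Y88.58
M5
G0 X78.81 Y59.35
M3 S503
G1 X152.61 Y112.88 F1734
G1 X149.61 Y103.61
G1 X24.84 Y190.32
G1 X150.08 Y74.67
M5
G0 X0.00 Y0.00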